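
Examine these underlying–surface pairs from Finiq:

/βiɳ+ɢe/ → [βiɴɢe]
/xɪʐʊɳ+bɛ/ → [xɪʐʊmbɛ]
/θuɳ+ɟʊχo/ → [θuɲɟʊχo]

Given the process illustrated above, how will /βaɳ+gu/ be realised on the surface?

The data show regressive place assimilation: /ɳ/ → [ɴ] before /ɢ/; /ɳ/ → [m] before /b/; /ɳ/ → [ɲ] before /ɟ/. In each pair only place changes, matching the following consonant, while manner and voice stay constant.
/ɳ/ is a voiced retroflex nasal. The following trigger /g/ is velar, so /ɳ/ must become velar as well.
Changing only its place to velar gives [ŋ] — the voiced velar nasal.

[βaŋgu]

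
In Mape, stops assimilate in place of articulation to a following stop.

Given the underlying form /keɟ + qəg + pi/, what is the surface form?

[keɢqəbpi]

The rule targets /ɟ/ (voiced palatal stop), which sits before the trigger /q/ (uvular).
The voiced uvular stop is [ɢ], so /ɟ/ → [ɢ].
The same rule applies at the second boundary: /g/ → [b] next to /p/.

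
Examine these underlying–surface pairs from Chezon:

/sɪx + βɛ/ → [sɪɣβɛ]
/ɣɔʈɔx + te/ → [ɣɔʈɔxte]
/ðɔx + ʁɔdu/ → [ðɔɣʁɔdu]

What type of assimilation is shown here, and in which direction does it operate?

regressive voicing assimilation

Comparing underlying and surface forms, /x/ → [ɣ] is the alternation; the neighbouring /β/ is constant.
/x/ is voiceless while /β/ is voiced; the output [ɣ] is voiced, matching the trigger — so the feature that spreads is voicing.
Place and manner are unchanged, so the assimilation is partial, not total.
The other alternating form patterns the same way: /x/ → [ɣ] before /ʁ/ (voiceless → voiced, matching voiced) — only voicing changes, and always toward the following segment.
No alternation appears in [ɣɔʈɔxte]: there the adjacent consonants already agree in voicing (/x/ and /t/ are both voiceless), so this form is consistent with the same rule.
Since the segment that changes precedes the conditioning segment, the assimilation is regressive.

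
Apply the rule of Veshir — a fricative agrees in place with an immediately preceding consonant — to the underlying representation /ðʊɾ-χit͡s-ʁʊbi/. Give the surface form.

[ðʊɾsit͡szʊbi]

/χ/ is a voiceless uvular fricative. The preceding trigger /ɾ/ is alveolar, so /χ/ must become alveolar as well.
The voiceless alveolar fricative is [s], so /χ/ → [s].
At the second juncture, /ʁ/ likewise becomes [z] adjacent to /t͡s/.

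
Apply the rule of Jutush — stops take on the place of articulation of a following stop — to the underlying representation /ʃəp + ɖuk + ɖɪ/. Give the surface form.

[ʃəʈɖuʈɖɪ]

The rule targets /p/ (voiceless bilabial stop), which sits before the trigger /ɖ/ (retroflex).
A voiceless retroflex stop is [ʈ], so the surface segment is [ʈ].
The same rule applies at the second boundary: /k/ → [ʈ] next to /ɖ/.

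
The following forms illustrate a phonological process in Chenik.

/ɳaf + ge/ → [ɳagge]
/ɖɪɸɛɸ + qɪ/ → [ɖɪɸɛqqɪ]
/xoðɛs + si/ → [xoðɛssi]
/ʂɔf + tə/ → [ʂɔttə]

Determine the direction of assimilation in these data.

regressive

Comparing underlying and surface forms, /f/ → [g] is the alternation; the neighbouring /g/ is constant.
The output [g] is identical to the trigger /g/ — every feature (place, manner, voicing) has been copied — so this is total assimilation.
The other forms behave the same way: /ɸ/ → [q] before /q/; /f/ → [t] before /t/ — in each case the output is a copy of the following consonant.
In [xoðɛssi] the two consonants at the boundary are already identical (/s/ + /s/), so the rule applies vacuously and nothing changes.
Since the segment that changes precedes the conditioning segment, the assimilation is regressive.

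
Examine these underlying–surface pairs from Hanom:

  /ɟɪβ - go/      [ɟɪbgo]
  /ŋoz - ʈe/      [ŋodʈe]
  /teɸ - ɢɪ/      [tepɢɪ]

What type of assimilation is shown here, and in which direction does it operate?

Underlying /β/ is realised as [b] next to /g/; /g/ itself does not change.
/β/ is a fricative while /g/ is a stop; the output [b] is a stop, matching the trigger — so the feature that spreads is manner.
Place and voice are unchanged, so the assimilation is partial, not total.
Checking the remaining alternations: /z/ → [d] before /ʈ/ (fricative → stop, matching a stop); /ɸ/ → [p] before /ɢ/ (fricative → stop, matching a stop) — only manner changes, and always toward the following segment.
The trigger is the following segment, so the direction is regressive (anticipatory).

regressive manner assimilation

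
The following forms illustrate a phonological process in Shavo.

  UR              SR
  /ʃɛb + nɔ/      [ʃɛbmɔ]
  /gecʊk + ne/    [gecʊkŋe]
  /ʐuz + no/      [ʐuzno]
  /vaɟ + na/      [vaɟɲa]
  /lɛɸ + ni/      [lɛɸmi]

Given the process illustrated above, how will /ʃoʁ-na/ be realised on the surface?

[ʃoʁɴa]

The data show progressive place assimilation: /n/ → [m] after /b/; /n/ → [ŋ] after /k/; /n/ → [ɲ] after /ɟ/; /n/ → [m] after /ɸ/. In each pair only place changes, matching the preceding consonant, while manner and voice stay constant.
No alternation appears in [ʐuzno]: there the adjacent consonants already agree in place (/n/ and /z/ are both alveolar), so this form is consistent with the same rule.
The rule targets /n/ (voiced alveolar nasal), which sits after the trigger /ʁ/ (uvular).
The voiced uvular nasal is [ɴ], so /n/ → [ɴ].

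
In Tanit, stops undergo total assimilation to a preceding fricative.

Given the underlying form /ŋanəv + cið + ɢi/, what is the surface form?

[ŋanəvviðði]

/c/ is the segment targeted by the rule; it sits immediately after /v/, so it assimilates completely and surfaces as [v].
The same rule applies at the second boundary: /ɢ/ → [ð] next to /ð/.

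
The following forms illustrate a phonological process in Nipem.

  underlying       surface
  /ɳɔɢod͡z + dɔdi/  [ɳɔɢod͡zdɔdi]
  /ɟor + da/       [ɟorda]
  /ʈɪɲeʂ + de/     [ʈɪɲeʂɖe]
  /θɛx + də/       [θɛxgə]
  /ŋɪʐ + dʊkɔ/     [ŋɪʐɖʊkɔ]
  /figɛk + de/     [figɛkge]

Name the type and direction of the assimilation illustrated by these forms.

progressive place assimilation

The segment that alternates is /d/, which surfaces as [ɖ] when adjacent to /ʂ/.
/d/ is alveolar while /ʂ/ is retroflex; the output [ɖ] is retroflex, matching the trigger — so the feature that spreads is place.
Manner and voice are unchanged, so the assimilation is partial, not total.
The same holds elsewhere in the data: /d/ → [g] after /x/ (alveolar → velar, matching velar); /d/ → [ɖ] after /ʐ/ (alveolar → retroflex, matching retroflex); /d/ → [g] after /k/ (alveolar → velar, matching velar) — only place changes, and always toward the preceding segment.
Nothing changes in [ɳɔɢod͡zdɔdi], [ɟorda]: there the adjacent consonants already agree in place (/d/ and /d͡z/ are both alveolar; /d/ and /r/ are both alveolar), so these forms are consistent with the same rule.
Since the segment that changes follows the conditioning segment, the assimilation is progressive.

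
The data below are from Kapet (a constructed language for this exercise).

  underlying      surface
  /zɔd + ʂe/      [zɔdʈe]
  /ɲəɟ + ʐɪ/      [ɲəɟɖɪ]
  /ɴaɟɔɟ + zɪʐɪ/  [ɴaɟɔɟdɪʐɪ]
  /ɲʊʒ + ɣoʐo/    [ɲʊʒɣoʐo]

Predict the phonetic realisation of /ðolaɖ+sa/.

The data show progressive manner assimilation: /ʂ/ → [ʈ] after /d/; /ʐ/ → [ɖ] after /ɟ/; /z/ → [d] after /ɟ/. In each pair only manner changes, matching the preceding consonant, while place and voice stay constant.
Nothing changes in [ɲʊʒɣoʐo]: there the adjacent consonants already agree in manner (/ɣ/ and /ʒ/ are both fricatives), so this form is consistent with the same rule.
The rule targets /s/ (voiceless alveolar fricative), which sits after the trigger /ɖ/ (stop).
A voiceless alveolar stop is [t], so the surface segment is [t].

[ðolaɖta]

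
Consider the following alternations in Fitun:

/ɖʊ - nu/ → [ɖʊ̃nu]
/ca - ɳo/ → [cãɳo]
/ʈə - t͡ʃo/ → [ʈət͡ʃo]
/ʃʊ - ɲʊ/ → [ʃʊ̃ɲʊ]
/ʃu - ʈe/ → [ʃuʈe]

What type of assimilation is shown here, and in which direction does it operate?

The vowel /ʊ/ surfaces as nasalised [ʊ̃] next to the following nasal /n/ — it has acquired the [+nasal] feature of its neighbour.
Likewise in the remaining data: /a/ → [ã] before /ɳ/; /ʊ/ → [ʊ̃] before /ɲ/ — each time a vowel is nasalised next to a following nasal.
No change occurs in [ʈət͡ʃo], [ʃuʈe] because the vowel at the boundary is adjacent to an oral consonant, not a nasal (/ə/ next to /t͡ʃ/; /u/ next to /ʈ/).
Because the conditioning nasal is to the right of the vowel that changes, the process is regressive (anticipatory).

regressive nasality assimilation (vowel nasalisation)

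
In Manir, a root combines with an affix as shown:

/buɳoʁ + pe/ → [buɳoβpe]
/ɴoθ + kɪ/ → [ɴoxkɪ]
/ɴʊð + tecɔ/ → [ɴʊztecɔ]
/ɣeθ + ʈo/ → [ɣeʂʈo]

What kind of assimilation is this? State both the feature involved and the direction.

regressive place assimilation

Underlying /ʁ/ is realised as [β] next to /p/; /p/ itself does not change.
/ʁ/ is uvular while /p/ is bilabial; the output [β] is bilabial, matching the trigger — so the feature that spreads is place.
Manner and voice are unchanged, so the assimilation is partial, not total.
The same holds elsewhere in the data: /θ/ → [x] before /k/ (dental → velar, matching velar); /ð/ → [z] before /t/ (dental → alveolar, matching alveolar); /θ/ → [ʂ] before /ʈ/ (dental → retroflex, matching retroflex) — only place changes, and always toward the following segment.
The trigger is the following segment, so the direction is regressive (anticipatory).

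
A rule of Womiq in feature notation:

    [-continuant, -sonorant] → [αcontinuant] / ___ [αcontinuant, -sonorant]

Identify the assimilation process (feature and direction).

regressive manner assimilation

The shared variable α links the value of [continuant] on the target to that of the neighbouring obstruent. [continuant] distinguishes stops from fricatives — a manner-of-articulation feature — so this is manner assimilation.
The conditioning segment sits to the right of the focus bar, meaning the trigger follows the segment that changes — regressive assimilation.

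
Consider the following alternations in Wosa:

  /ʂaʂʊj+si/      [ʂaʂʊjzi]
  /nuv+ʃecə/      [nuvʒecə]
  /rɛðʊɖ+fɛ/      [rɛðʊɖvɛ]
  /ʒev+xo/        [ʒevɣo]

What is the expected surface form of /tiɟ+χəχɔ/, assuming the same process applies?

The data show progressive voicing assimilation: /s/ → [z] after /j/; /ʃ/ → [ʒ] after /v/; /f/ → [v] after /ɖ/; /x/ → [ɣ] after /v/. In each pair only voicing changes, matching the preceding consonant, while place and manner stay constant.
The rule targets /χ/ (voiceless uvular fricative), which sits after the trigger /ɟ/ (voiced).
Changing only its voicing to voiced gives [ʁ] — the voiced uvular fricative.

[tiɟʁəχɔ]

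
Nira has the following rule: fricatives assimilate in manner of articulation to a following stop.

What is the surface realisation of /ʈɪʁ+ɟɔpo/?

The rule targets /ʁ/ (voiced uvular fricative), which sits before the trigger /ɟ/ (stop).
A voiced uvular stop is [ɢ], so the surface segment is [ɢ].

[ʈɪɢɟɔpo]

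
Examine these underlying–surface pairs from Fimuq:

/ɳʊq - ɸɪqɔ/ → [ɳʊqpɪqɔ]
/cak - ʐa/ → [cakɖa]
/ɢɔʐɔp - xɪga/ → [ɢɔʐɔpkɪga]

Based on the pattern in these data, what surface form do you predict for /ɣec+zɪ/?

The data show progressive manner assimilation: /ɸ/ → [p] after /q/; /ʐ/ → [ɖ] after /k/; /x/ → [k] after /p/. In each pair only manner changes, matching the preceding consonant, while place and voice stay constant.
The rule targets /z/ (voiced alveolar fricative), which sits after the trigger /c/ (stop).
A voiced alveolar stop is [d], so the surface segment is [d].

[ɣecdɪ]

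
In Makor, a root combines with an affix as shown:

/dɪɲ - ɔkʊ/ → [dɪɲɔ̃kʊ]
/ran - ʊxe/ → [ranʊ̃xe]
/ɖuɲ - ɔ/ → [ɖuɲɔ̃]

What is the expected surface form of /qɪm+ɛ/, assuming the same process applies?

The data show progressive nasality assimilation (vowel nasalisation): /ɔ/ → [ɔ̃] after /ɲ/; /ʊ/ → [ʊ̃] after /n/ — a vowel is nasalised by an immediately preceding nasal consonant.
The vowel /ɛ/ is adjacent to the preceding nasal /m/, so it acquires [+nasal] and surfaces as [ɛ̃].

[qɪmɛ̃]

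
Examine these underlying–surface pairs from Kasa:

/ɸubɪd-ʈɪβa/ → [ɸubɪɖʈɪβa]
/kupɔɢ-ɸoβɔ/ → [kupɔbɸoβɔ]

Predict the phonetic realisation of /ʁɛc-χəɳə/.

[ʁɛqχəɳə]

The data show regressive place assimilation: /d/ → [ɖ] before /ʈ/; /ɢ/ → [b] before /ɸ/. In each pair only place changes, matching the following consonant, while manner and voice stay constant.
/c/ is a voiceless palatal stop. The following trigger /χ/ is uvular, so /c/ must become uvular as well.
Changing only its place to uvular gives [q] — the voiceless uvular stop.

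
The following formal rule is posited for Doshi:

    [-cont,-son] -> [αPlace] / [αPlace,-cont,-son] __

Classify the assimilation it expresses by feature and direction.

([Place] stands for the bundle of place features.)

progressive place assimilation

The rule copies the place features (abbreviated [Place]) from the environment onto the target, so the assimilating feature is place.
The conditioning segment sits to the left of the focus bar, meaning the trigger precedes the segment that changes — progressive assimilation.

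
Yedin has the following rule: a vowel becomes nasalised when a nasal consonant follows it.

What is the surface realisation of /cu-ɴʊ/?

[cũɴʊ]

The vowel /u/ is adjacent to the following nasal /ɴ/, so it acquires [+nasal] and surfaces as [ũ].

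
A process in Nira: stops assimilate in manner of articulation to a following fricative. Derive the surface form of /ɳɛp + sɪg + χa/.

/p/ is a voiceless bilabial stop. The following trigger /s/ is a fricative, so /p/ must become a fricative as well.
A voiceless bilabial fricative is [ɸ], so the surface segment is [ɸ].
The same rule applies at the second boundary: /g/ → [ɣ] next to /χ/.

[ɳɛɸsɪɣχa]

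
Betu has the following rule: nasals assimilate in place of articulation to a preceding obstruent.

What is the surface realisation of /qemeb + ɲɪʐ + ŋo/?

The rule targets /ɲ/ (voiced palatal nasal), which sits after the trigger /b/ (bilabial).
A voiced bilabial nasal is [m], so the surface segment is [m].
At the second juncture, /ŋ/ likewise becomes [ɳ] adjacent to /ʐ/.

[qemebmɪʐɳo]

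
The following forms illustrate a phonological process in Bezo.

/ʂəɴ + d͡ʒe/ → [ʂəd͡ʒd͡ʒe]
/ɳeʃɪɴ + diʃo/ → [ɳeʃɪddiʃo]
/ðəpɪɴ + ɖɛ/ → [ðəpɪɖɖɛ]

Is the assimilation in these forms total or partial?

Underlying /ɴ/ is realised as [d͡ʒ] next to /d͡ʒ/; /d͡ʒ/ itself does not change.
The output [d͡ʒ] is identical to the trigger /d͡ʒ/ — every feature (place, manner, voicing) has been copied — so this is total assimilation.
The other forms behave the same way: /ɴ/ → [d] before /d/; /ɴ/ → [ɖ] before /ɖ/ — in each case the output is a copy of the following consonant.

total assimilation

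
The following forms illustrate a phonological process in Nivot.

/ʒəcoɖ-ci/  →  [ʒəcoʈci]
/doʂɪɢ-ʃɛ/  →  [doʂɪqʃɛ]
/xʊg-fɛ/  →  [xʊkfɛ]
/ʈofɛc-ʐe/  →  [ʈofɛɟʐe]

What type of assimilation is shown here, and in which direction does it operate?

regressive voicing assimilation

The segment that alternates is /ɖ/, which surfaces as [ʈ] when adjacent to /c/.
/ɖ/ is voiced while /c/ is voiceless; the output [ʈ] is voiceless, matching the trigger — so the feature that spreads is voicing.
Place and manner are unchanged, so the assimilation is partial, not total.
The other alternating forms pattern the same way: /ɢ/ → [q] before /ʃ/ (voiced → voiceless, matching voiceless); /g/ → [k] before /f/ (voiced → voiceless, matching voiceless); /c/ → [ɟ] before /ʐ/ (voiceless → voiced, matching voiced) — only voicing changes, and always toward the following segment.
The trigger is the following segment, so the direction is regressive (anticipatory).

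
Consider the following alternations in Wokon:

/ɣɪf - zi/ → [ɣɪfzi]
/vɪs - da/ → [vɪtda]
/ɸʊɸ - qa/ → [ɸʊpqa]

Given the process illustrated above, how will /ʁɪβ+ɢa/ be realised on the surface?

The data show regressive manner assimilation: /s/ → [t] before /d/; /ɸ/ → [p] before /q/. In each pair only manner changes, matching the following consonant, while place and voice stay constant.
No alternation appears in [ɣɪfzi]: there the adjacent consonants already agree in manner (/f/ and /z/ are both fricatives), so this form is consistent with the same rule.
The rule targets /β/ (voiced bilabial fricative), which sits before the trigger /ɢ/ (stop).
Changing only its manner to stop gives [b] — the voiced bilabial stop.

[ʁɪbɢa]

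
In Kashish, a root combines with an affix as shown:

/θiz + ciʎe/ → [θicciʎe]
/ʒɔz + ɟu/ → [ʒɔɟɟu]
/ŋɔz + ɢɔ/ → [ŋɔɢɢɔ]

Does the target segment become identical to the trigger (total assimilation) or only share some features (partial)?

Underlying /z/ is realised as [c] next to /c/; /c/ itself does not change.
The output [c] is identical to the trigger /c/ — every feature (place, manner, voicing) has been copied — so this is total assimilation.
The other forms behave the same way: /z/ → [ɟ] before /ɟ/; /z/ → [ɢ] before /ɢ/ — in each case the output is a copy of the following consonant.

total assimilation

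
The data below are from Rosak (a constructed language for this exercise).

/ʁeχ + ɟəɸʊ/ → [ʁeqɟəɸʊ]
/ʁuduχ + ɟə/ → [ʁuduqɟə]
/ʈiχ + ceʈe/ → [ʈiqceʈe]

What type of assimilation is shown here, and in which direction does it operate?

The segment that alternates is /χ/, which surfaces as [q] when adjacent to /ɟ/.
The change fricative → stop matches the manner of the following /ɟ/, identifying this as manner assimilation.
Place and voice are unchanged, so the assimilation is partial, not total.
The same holds elsewhere in the data: /χ/ → [q] before /c/ (fricative → stop, matching a stop) — only manner changes, and always toward the following segment.
The trigger is the following segment, so the direction is regressive (anticipatory).

regressive manner assimilation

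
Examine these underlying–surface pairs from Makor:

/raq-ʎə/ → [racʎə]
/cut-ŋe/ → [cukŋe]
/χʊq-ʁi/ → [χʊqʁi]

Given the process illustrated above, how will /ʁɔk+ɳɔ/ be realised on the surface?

[ʁɔʈɳɔ]

The data show regressive place assimilation: /q/ → [c] before /ʎ/; /t/ → [k] before /ŋ/. In each pair only place changes, matching the following consonant, while manner and voice stay constant.
Nothing changes in [χʊqʁi]: there the adjacent consonants already agree in place (/q/ and /ʁ/ are both uvular), so this form is consistent with the same rule.
/k/ is a voiceless velar stop. The following trigger /ɳ/ is retroflex, so /k/ must become retroflex as well.
The voiceless retroflex stop is [ʈ], so /k/ → [ʈ].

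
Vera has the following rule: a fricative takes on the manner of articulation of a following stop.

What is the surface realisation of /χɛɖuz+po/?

The rule targets /z/ (voiced alveolar fricative), which sits before the trigger /p/ (stop).
A voiced alveolar stop is [d], so the surface segment is [d].

[χɛɖudpo]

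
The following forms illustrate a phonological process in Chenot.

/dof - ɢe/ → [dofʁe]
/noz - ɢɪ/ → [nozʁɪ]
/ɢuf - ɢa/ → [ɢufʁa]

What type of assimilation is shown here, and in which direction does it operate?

Comparing underlying and surface forms, /ɢ/ → [ʁ] is the alternation; the neighbouring /f/ is constant.
/ɢ/ is a stop while /f/ is a fricative; the output [ʁ] is a fricative, matching the trigger — so the feature that spreads is manner.
Place and voice are unchanged, so the assimilation is partial, not total.
The same holds elsewhere in the data: /ɢ/ → [ʁ] after /z/ (stop → fricative, matching a fricative) — only manner changes, and always toward the preceding segment.
Since the segment that changes follows the conditioning segment, the assimilation is progressive.

progressive manner assimilation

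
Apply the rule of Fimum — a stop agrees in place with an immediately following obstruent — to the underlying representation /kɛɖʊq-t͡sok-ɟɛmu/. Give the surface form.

/q/ is a voiceless uvular stop. The following trigger /t͡s/ is alveolar, so /q/ must become alveolar as well.
A voiceless alveolar stop is [t], so the surface segment is [t].
The same rule applies at the second boundary: /k/ → [c] next to /ɟ/.

[kɛɖʊtt͡socɟɛmu]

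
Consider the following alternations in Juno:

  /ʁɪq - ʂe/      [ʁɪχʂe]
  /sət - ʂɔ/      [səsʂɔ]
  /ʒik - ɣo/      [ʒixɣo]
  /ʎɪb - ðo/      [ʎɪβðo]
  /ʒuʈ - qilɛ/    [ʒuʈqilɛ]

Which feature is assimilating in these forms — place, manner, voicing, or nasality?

manner

Comparing underlying and surface forms, /q/ → [χ] is the alternation; the neighbouring /ʂ/ is constant.
/q/ is a stop while /ʂ/ is a fricative; the output [χ] is a fricative, matching the trigger — so the feature that spreads is manner.
The other alternating forms pattern the same way: /t/ → [s] before /ʂ/ (stop → fricative, matching a fricative); /k/ → [x] before /ɣ/ (stop → fricative, matching a fricative); /b/ → [β] before /ð/ (stop → fricative, matching a fricative) — only manner changes, and always toward the following segment.
Nothing changes in [ʒuʈqilɛ]: there the adjacent consonants already agree in manner (/ʈ/ and /q/ are both stops), so this form is consistent with the same rule.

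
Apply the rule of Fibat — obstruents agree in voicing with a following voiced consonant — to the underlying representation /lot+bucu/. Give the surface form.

[lodbucu]

The rule targets /t/ (voiceless alveolar stop), which sits before the trigger /b/ (voiced).
A voiced alveolar stop is [d], so the surface segment is [d].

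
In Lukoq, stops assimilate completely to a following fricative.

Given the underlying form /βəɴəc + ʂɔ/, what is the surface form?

/c/ is the segment targeted by the rule; it sits immediately before /ʂ/, so it assimilates completely and surfaces as [ʂ].

[βəɴəʂʂɔ]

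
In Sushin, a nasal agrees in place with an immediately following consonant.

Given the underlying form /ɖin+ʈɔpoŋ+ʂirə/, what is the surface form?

The rule targets /n/ (voiced alveolar nasal), which sits before the trigger /ʈ/ (retroflex).
A voiced retroflex nasal is [ɳ], so the surface segment is [ɳ].
The same rule applies at the second boundary: /ŋ/ → [ɳ] next to /ʂ/.

[ɖiɳʈɔpoɳʂirə]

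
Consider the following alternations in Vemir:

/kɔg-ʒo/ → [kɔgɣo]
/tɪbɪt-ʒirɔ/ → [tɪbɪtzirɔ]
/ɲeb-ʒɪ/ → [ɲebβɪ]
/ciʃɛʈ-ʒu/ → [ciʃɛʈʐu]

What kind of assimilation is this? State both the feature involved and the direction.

Comparing underlying and surface forms, /ʒ/ → [ɣ] is the alternation; the neighbouring /g/ is constant.
/ʒ/ is postalveolar while /g/ is velar; the output [ɣ] is velar, matching the trigger — so the feature that spreads is place.
Manner and voice are unchanged, so the assimilation is partial, not total.
The other alternating forms pattern the same way: /ʒ/ → [z] after /t/ (postalveolar → alveolar, matching alveolar); /ʒ/ → [β] after /b/ (postalveolar → bilabial, matching bilabial); /ʒ/ → [ʐ] after /ʈ/ (postalveolar → retroflex, matching retroflex) — only place changes, and always toward the preceding segment.
The trigger is the preceding segment, so the direction is progressive (perseverative).

progressive place assimilation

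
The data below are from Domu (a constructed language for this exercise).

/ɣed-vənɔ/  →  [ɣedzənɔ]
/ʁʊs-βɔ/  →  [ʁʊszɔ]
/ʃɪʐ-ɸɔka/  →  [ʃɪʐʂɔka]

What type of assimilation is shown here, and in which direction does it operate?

Underlying /v/ is realised as [z] next to /d/; /d/ itself does not change.
/v/ is labiodental while /d/ is alveolar; the output [z] is alveolar, matching the trigger — so the feature that spreads is place.
Manner and voice are unchanged, so the assimilation is partial, not total.
Checking the remaining alternations: /β/ → [z] after /s/ (bilabial → alveolar, matching alveolar); /ɸ/ → [ʂ] after /ʐ/ (bilabial → retroflex, matching retroflex) — only place changes, and always toward the preceding segment.
Since the segment that changes follows the conditioning segment, the assimilation is progressive.

progressive place assimilation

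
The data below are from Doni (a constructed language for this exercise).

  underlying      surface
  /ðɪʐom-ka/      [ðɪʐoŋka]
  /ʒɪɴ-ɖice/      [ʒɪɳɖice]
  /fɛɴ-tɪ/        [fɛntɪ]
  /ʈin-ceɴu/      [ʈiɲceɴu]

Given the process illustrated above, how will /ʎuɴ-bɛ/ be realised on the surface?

The data show regressive place assimilation: /m/ → [ŋ] before /k/; /ɴ/ → [ɳ] before /ɖ/; /ɴ/ → [n] before /t/; /n/ → [ɲ] before /c/. In each pair only place changes, matching the following consonant, while manner and voice stay constant.
/ɴ/ is a voiced uvular nasal. The following trigger /b/ is bilabial, so /ɴ/ must become bilabial as well.
The voiced bilabial nasal is [m], so /ɴ/ → [m].

[ʎumbɛ]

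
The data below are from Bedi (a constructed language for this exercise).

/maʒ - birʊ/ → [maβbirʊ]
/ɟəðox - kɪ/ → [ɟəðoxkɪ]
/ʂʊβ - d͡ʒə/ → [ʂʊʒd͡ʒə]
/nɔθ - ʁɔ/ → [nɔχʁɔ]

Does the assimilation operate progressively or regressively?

regressive

Underlying /ʒ/ is realised as [β] next to /b/; /b/ itself does not change.
The change postalveolar → bilabial matches the place of the following /b/, identifying this as place assimilation.
The other alternating forms pattern the same way: /β/ → [ʒ] before /d͡ʒ/ (bilabial → postalveolar, matching postalveolar); /θ/ → [χ] before /ʁ/ (dental → uvular, matching uvular) — only place changes, and always toward the following segment.
No alternation appears in [ɟəðoxkɪ]: there the adjacent consonants already agree in place (/x/ and /k/ are both velar), so this form is consistent with the same rule.
The trigger is the following segment, so the direction is regressive (anticipatory).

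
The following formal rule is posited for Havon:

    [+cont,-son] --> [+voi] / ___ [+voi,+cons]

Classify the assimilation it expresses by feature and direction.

regressive voicing assimilation

The structural change is [+voi], and the conditioning segment [+voi,+cons] (a voiced consonant) is itself voiced, so the target comes to share the voicing of its neighbour — voicing assimilation.
The conditioning segment sits to the right of the focus bar, meaning the trigger follows the segment that changes — regressive assimilation.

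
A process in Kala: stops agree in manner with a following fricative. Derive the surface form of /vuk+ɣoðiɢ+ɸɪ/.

/k/ is a voiceless velar stop. The following trigger /ɣ/ is a fricative, so /k/ must become a fricative as well.
A voiceless velar fricative is [x], so the surface segment is [x].
At the second juncture, /ɢ/ likewise becomes [ʁ] adjacent to /ɸ/.

[vuxɣoðiʁɸɪ]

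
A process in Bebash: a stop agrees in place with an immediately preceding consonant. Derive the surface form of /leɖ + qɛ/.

[leɖʈɛ]

The rule targets /q/ (voiceless uvular stop), which sits after the trigger /ɖ/ (retroflex).
Changing only its place to retroflex gives [ʈ] — the voiceless retroflex stop.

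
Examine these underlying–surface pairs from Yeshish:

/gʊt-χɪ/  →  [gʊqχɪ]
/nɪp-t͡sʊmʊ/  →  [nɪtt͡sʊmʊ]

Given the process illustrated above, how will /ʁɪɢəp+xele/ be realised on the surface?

[ʁɪɢəkxele]

The data show regressive place assimilation: /t/ → [q] before /χ/; /p/ → [t] before /t͡s/. In each pair only place changes, matching the following consonant, while manner and voice stay constant.
The rule targets /p/ (voiceless bilabial stop), which sits before the trigger /x/ (velar).
The voiceless velar stop is [k], so /p/ → [k].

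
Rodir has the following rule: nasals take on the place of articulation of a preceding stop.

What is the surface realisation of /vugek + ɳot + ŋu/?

The rule targets /ɳ/ (voiced retroflex nasal), which sits after the trigger /k/ (velar).
Changing only its place to velar gives [ŋ] — the voiced velar nasal.
The same rule applies at the second boundary: /ŋ/ → [n] next to /t/.

[vugekŋotnu]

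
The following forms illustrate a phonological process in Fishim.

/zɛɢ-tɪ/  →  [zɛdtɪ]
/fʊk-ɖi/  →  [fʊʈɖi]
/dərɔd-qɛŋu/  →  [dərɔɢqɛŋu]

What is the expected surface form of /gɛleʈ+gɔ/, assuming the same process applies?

[gɛlekgɔ]

The data show regressive place assimilation: /ɢ/ → [d] before /t/; /k/ → [ʈ] before /ɖ/; /d/ → [ɢ] before /q/. In each pair only place changes, matching the following consonant, while manner and voice stay constant.
/ʈ/ is a voiceless retroflex stop. The following trigger /g/ is velar, so /ʈ/ must become velar as well.
The voiceless velar stop is [k], so /ʈ/ → [k].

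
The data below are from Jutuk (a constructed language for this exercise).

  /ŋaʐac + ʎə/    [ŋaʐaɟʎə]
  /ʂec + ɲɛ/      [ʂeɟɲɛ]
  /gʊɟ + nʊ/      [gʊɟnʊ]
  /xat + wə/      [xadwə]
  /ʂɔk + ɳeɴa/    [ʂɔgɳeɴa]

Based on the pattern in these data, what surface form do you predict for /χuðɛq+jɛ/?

[χuðɛɢjɛ]

The data show regressive voicing assimilation: /c/ → [ɟ] before /ʎ/; /c/ → [ɟ] before /ɲ/; /t/ → [d] before /w/; /k/ → [g] before /ɳ/. In each pair only voicing changes, matching the following consonant, while place and manner stay constant.
Nothing changes in [gʊɟnʊ]: there the adjacent consonants already agree in voicing (/ɟ/ and /n/ are both voiced), so this form is consistent with the same rule.
The rule targets /q/ (voiceless uvular stop), which sits before the trigger /j/ (voiced).
A voiced uvular stop is [ɢ], so the surface segment is [ɢ].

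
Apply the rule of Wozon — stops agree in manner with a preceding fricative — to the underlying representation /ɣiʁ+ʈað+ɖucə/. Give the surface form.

The rule targets /ʈ/ (voiceless retroflex stop), which sits after the trigger /ʁ/ (fricative).
The voiceless retroflex fricative is [ʂ], so /ʈ/ → [ʂ].
The same rule applies at the second boundary: /ɖ/ → [ʐ] next to /ð/.

[ɣiʁʂaðʐucə]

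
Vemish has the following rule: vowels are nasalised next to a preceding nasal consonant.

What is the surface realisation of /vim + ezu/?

/e/ sits next to the nasal /m/ and is therefore nasalised to [ẽ].

[vimẽzu]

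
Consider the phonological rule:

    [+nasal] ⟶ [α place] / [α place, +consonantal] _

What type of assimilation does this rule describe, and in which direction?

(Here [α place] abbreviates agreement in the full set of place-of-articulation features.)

The shared variable α links the value of the place features (abbreviated [place]) on the target to the same value on the neighbouring segment, so place is the feature that assimilates.
Since the environment is written before the underscore, the trigger precedes the target; the direction is progressive.

progressive place assimilation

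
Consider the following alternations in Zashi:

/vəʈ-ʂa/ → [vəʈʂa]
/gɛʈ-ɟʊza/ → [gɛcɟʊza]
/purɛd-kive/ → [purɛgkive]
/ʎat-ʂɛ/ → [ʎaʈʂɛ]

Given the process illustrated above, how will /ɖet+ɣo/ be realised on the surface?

The data show regressive place assimilation: /ʈ/ → [c] before /ɟ/; /d/ → [g] before /k/; /t/ → [ʈ] before /ʂ/. In each pair only place changes, matching the following consonant, while manner and voice stay constant.
Nothing changes in [vəʈʂa]: there the adjacent consonants already agree in place (/ʈ/ and /ʂ/ are both retroflex), so this form is consistent with the same rule.
The rule targets /t/ (voiceless alveolar stop), which sits before the trigger /ɣ/ (velar).
A voiceless velar stop is [k], so the surface segment is [k].

[ɖekɣo]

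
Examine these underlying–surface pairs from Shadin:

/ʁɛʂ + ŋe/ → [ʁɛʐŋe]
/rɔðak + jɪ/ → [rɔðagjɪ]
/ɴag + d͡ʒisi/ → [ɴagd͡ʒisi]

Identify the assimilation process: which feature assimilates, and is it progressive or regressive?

regressive voicing assimilation

Underlying /ʂ/ is realised as [ʐ] next to /ŋ/; /ŋ/ itself does not change.
/ʂ/ is voiceless while /ŋ/ is voiced; the output [ʐ] is voiced, matching the trigger — so the feature that spreads is voicing.
Place and manner are unchanged, so the assimilation is partial, not total.
Checking the remaining alternation: /k/ → [g] before /j/ (voiceless → voiced, matching voiced) — only voicing changes, and always toward the following segment.
Nothing changes in [ɴagd͡ʒisi]: there the adjacent consonants already agree in voicing (/g/ and /d͡ʒ/ are both voiced), so this form is consistent with the same rule.
Since the segment that changes precedes the conditioning segment, the assimilation is regressive.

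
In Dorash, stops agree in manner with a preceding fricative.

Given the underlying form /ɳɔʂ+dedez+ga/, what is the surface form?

The rule targets /d/ (voiced alveolar stop), which sits after the trigger /ʂ/ (fricative).
The voiced alveolar fricative is [z], so /d/ → [z].
At the second juncture, /g/ likewise becomes [ɣ] adjacent to /z/.

[ɳɔʂzedezɣa]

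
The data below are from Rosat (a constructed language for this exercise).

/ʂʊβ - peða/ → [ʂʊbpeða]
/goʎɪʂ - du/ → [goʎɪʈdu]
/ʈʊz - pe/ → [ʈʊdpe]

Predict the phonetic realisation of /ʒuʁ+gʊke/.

The data show regressive manner assimilation: /β/ → [b] before /p/; /ʂ/ → [ʈ] before /d/; /z/ → [d] before /p/. In each pair only manner changes, matching the following consonant, while place and voice stay constant.
/ʁ/ is a voiced uvular fricative. The following trigger /g/ is a stop, so /ʁ/ must become a stop as well.
A voiced uvular stop is [ɢ], so the surface segment is [ɢ].

[ʒuɢgʊke]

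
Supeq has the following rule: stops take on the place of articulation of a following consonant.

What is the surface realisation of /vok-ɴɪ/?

/k/ is a voiceless velar stop. The following trigger /ɴ/ is uvular, so /k/ must become uvular as well.
The voiceless uvular stop is [q], so /k/ → [q].

[voqɴɪ]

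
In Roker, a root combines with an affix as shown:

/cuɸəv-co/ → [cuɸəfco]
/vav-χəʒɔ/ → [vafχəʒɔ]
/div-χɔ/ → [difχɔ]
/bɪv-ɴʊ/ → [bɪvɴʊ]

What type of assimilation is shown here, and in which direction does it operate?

regressive voicing assimilation

Underlying /v/ is realised as [f] next to /c/; /c/ itself does not change.
The change voiced → voiceless matches the voicing of the following /c/, identifying this as voicing assimilation.
Place and manner are unchanged, so the assimilation is partial, not total.
Checking the remaining alternation: /v/ → [f] before /χ/ (voiced → voiceless, matching voiceless) — only voicing changes, and always toward the following segment.
No alternation appears in [bɪvɴʊ]: there the adjacent consonants already agree in voicing (/v/ and /ɴ/ are both voiced), so this form is consistent with the same rule.
Since the segment that changes precedes the conditioning segment, the assimilation is regressive.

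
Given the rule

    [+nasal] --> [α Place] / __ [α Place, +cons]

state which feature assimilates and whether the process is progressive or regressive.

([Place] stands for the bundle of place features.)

regressive place assimilation

The rule copies the place features (abbreviated [Place]) from the environment onto the target, so the assimilating feature is place.
Since the environment is written after the underscore, the trigger follows the target; the direction is regressive.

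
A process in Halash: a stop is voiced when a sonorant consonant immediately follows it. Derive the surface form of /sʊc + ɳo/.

[sʊɟɳo]

/c/ is a voiceless palatal stop. The following trigger /ɳ/ is voiced, so /c/ must become voiced as well.
Changing only its voicing to voiced gives [ɟ] — the voiced palatal stop.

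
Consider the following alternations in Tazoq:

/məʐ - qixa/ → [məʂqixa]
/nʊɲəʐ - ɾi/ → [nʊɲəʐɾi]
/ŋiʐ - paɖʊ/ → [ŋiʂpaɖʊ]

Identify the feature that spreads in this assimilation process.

voicing

The segment that alternates is /ʐ/, which surfaces as [ʂ] when adjacent to /q/.
/ʐ/ is voiced while /q/ is voiceless; the output [ʂ] is voiceless, matching the trigger — so the feature that spreads is voicing.
The same holds elsewhere in the data: /ʐ/ → [ʂ] before /p/ (voiced → voiceless, matching voiceless) — only voicing changes, and always toward the following segment.
Nothing changes in [nʊɲəʐɾi]: there the adjacent consonants already agree in voicing (/ʐ/ and /ɾ/ are both voiced), so this form is consistent with the same rule.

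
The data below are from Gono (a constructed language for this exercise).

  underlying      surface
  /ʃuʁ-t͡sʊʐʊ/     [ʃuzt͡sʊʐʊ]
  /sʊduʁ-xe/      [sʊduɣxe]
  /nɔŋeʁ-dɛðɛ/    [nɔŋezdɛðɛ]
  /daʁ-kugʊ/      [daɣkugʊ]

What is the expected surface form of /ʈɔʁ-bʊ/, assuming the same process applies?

The data show regressive place assimilation: /ʁ/ → [z] before /t͡s/; /ʁ/ → [ɣ] before /x/; /ʁ/ → [z] before /d/; /ʁ/ → [ɣ] before /k/. In each pair only place changes, matching the following consonant, while manner and voice stay constant.
/ʁ/ is a voiced uvular fricative. The following trigger /b/ is bilabial, so /ʁ/ must become bilabial as well.
A voiced bilabial fricative is [β], so the surface segment is [β].

[ʈɔβbʊ]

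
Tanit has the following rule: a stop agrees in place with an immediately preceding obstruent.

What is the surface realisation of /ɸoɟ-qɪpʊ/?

/q/ is a voiceless uvular stop. The preceding trigger /ɟ/ is palatal, so /q/ must become palatal as well.
A voiceless palatal stop is [c], so the surface segment is [c].

[ɸoɟcɪpʊ]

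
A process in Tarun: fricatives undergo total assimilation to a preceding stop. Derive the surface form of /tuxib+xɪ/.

/x/ is the segment targeted by the rule; it sits immediately after /b/, so it assimilates completely and surfaces as [b].

[tuxibbɪ]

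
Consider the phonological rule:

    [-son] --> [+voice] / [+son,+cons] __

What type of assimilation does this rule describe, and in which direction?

progressive voicing assimilation

The target ([-son], obstruents) acquires [+voice] next to a sonorant consonant ([+son,+cons]) — it takes on the voicing of its neighbour, so the feature that spreads is voicing.
The conditioning segment sits to the left of the focus bar, meaning the trigger precedes the segment that changes — progressive assimilation.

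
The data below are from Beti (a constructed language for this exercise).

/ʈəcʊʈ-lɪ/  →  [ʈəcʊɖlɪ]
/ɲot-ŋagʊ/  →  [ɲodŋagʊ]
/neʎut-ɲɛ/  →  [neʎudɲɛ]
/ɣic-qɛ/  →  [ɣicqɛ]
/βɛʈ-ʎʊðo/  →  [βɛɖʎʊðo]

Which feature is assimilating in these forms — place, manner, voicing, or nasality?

voicing

Comparing underlying and surface forms, /ʈ/ → [ɖ] is the alternation; the neighbouring /l/ is constant.
/ʈ/ is voiceless while /l/ is voiced; the output [ɖ] is voiced, matching the trigger — so the feature that spreads is voicing.
Checking the remaining alternations: /t/ → [d] before /ŋ/ (voiceless → voiced, matching voiced); /t/ → [d] before /ɲ/ (voiceless → voiced, matching voiced); /ʈ/ → [ɖ] before /ʎ/ (voiceless → voiced, matching voiced) — only voicing changes, and always toward the following segment.
No alternation appears in [ɣicqɛ]: there the adjacent consonants already agree in voicing (/c/ and /q/ are both voiceless), so this form is consistent with the same rule.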